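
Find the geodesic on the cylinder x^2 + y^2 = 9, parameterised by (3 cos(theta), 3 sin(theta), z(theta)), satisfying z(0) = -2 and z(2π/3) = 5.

Parameterise the cylinder of radius R = 3 as
    r(θ) = (3 cos θ, 3 sin θ, z(θ)).
The arc-length element is
    ds = sqrt(9 + (dz/dθ)^2) dθ,
so the Lagrangian is L = sqrt(9 + z'^2).
L depends on z' only, not on z or θ, so ∂L/∂z = 0 and
    ∂L/∂z' = z' / sqrt(9 + z'^2).
The Euler-Lagrange equation gives
    d/dθ( z' / sqrt(9 + z'^2) ) = 0,
so z' is constant. Integrating once:
    z(θ) = a θ + b,
a helix on the cylinder (a straight line when the cylinder is unrolled). The constants a, b are determined by the endpoint conditions.
With endpoint conditions z(0) = -2 and z(2π/3) = 5: from z(0) = b we get b = -2, and a·2π/3 + -2 = 5 gives a = 21/(2π), so
    z(θ) = (21/(2π)) θ − 2.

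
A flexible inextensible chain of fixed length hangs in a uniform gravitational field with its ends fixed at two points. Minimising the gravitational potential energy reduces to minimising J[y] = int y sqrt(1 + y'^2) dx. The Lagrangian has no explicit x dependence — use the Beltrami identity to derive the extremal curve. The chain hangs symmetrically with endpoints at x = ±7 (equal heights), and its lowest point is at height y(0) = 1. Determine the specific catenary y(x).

The Lagrangian L(y, y') = y sqrt(1 + y'^2) has no explicit x dependence, so the Beltrami identity applies:
    L − y' ∂L/∂y' = C.
Compute ∂L/∂y' = y · y' / sqrt(1 + y'^2). Then
    L − y' ∂L/∂y'
    = y sqrt(1 + y'^2) − y · y'^2 / sqrt(1 + y'^2)
    = y (1 + y'^2 − y'^2) / sqrt(1 + y'^2)
    = y / sqrt(1 + y'^2) = C.
Squaring gives y^2 = C^2 (1 + y'^2), i.e.
    y'^2 = y^2 / C^2 − 1.
Separating variables,
    dy / sqrt(y^2 − C^2) = dx / C,
and integrating gives arccosh(y / C) = (x − a)/C, so
    y(x) = C cosh((x − a)/C),
the catenary. The constants C and a are fixed by the two endpoint conditions (and, for the hanging-chain problem, the length constraint selects C).
Now fit the given data. The endpoints x = ±7 are symmetric at equal height, so the catenary is even about its minimum: a = 0 and y(x) = C cosh(x/C). The lowest point is y(0) = C cosh(0) = C, and we are told y(0) = 1, so C = 1. Therefore
    y(x) = cosh(x),
and at the endpoints
    y(±7) = cosh(7).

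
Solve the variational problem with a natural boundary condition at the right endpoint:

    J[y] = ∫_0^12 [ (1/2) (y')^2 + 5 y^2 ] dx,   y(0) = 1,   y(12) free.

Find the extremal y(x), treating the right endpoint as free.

The Lagrangian L = (1/2) (y')^2 + 5 y^2 gives
    ∂L/∂y = 10 y,   ∂L/∂y' = y'.
Euler-Lagrange: y'' − 10 y = 0.
With k = sqrt(10), the general solution is
    y(x) = A cosh(sqrt(10) x) + B sinh(sqrt(10) x).
Fixed left endpoint y(0) = 1 ⇒ A = 1.
The right endpoint x = 12 is free, so the natural (transversality) condition is ∂L/∂y' |_{x=12} = 0, i.e. y'(12) = 0.
Compute y'(x) = A k sinh(k x) + B k cosh(k x), so
    y'(12) = A k sinh(k·12) + B k cosh(k·12) = 0
    ⇒ B = −A tanh(k·12) = − tanh(sqrt(10)·12).
Therefore the extremal is
    y(x) = cosh(sqrt(10) x) − tanh(sqrt(10)·12) sinh(sqrt(10) x).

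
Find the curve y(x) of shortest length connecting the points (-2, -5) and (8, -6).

Arc-length functional: J[y] = ∫ sqrt(1 + (y')^2) dx.
Lagrangian L = sqrt(1 + (y')^2) has no explicit y dependence, so ∂L/∂y = 0 and the Euler-Lagrange equation gives
    d/dx( y' / sqrt(1 + (y')^2) ) = 0  ⇒  y' / sqrt(1 + (y')^2) = const.
Hence y' is constant, so y(x) is affine.
Fitting the endpoints (-2, -5) and (8, -6):
    slope m = ((-6) − (-5)) / (8 − (-2)) = -1/10,
    intercept c = (-5) − m·(-2) = -26/5.
Extremal: y(x) = (-1/10) x - 26/5.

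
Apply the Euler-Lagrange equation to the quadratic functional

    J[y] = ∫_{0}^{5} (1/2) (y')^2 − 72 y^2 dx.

The Lagrangian is L = (1/2) (y')^2 − 72 y^2.
Compute ∂L/∂y = -144y, ∂L/∂y' = y'.
The Euler-Lagrange equation d/dx(∂L/∂y') − ∂L/∂y = 0 reduces to
    y'' + 144 y = 0.
Its general solution is
    y(x) = A sin(12x) + B cos(12x),
with A, B fixed by the endpoint conditions.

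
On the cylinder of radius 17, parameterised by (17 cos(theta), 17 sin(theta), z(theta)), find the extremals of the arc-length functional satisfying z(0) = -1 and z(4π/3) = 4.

Parameterise the cylinder of radius R = 17 as
    r(θ) = (17 cos θ, 17 sin θ, z(θ)).
The arc-length element is
    ds = sqrt(289 + (dz/dθ)^2) dθ,
so the Lagrangian is L = sqrt(289 + z'^2).
L depends on z' only, not on z or θ, so ∂L/∂z = 0 and
    ∂L/∂z' = z' / sqrt(289 + z'^2).
The Euler-Lagrange equation gives
    d/dθ( z' / sqrt(289 + z'^2) ) = 0,
so z' is constant. Integrating once:
    z(θ) = a θ + b,
a helix on the cylinder (a straight line when the cylinder is unrolled). The constants a, b are determined by the endpoint conditions.
With endpoint conditions z(0) = -1 and z(4π/3) = 4: from z(0) = b we get b = -1, and a·4π/3 + -1 = 4 gives a = 15/(4π), so
    z(θ) = (15/(4π)) θ − 1.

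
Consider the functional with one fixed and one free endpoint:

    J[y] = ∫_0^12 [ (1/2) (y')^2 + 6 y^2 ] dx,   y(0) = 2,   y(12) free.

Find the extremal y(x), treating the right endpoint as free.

The Lagrangian L = (1/2) (y')^2 + 6 y^2 gives
    ∂L/∂y = 12 y,   ∂L/∂y' = y'.
Euler-Lagrange: y'' − 12 y = 0.
With k = sqrt(12), the general solution is
    y(x) = A cosh(sqrt(12) x) + B sinh(sqrt(12) x).
Fixed left endpoint y(0) = 2 ⇒ A = 2.
The right endpoint x = 12 is free, so the natural (transversality) condition is ∂L/∂y' |_{x=12} = 0, i.e. y'(12) = 0.
Compute y'(x) = A k sinh(k x) + B k cosh(k x), so
    y'(12) = A k sinh(k·12) + B k cosh(k·12) = 0
    ⇒ B = −A tanh(k·12) = − 2 tanh(sqrt(12)·12).
Therefore the extremal is
    y(x) = 2 cosh(sqrt(12) x) − 2 tanh(sqrt(12)·12) sinh(sqrt(12) x).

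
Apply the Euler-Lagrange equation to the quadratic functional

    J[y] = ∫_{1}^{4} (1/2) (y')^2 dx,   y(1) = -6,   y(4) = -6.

The Lagrangian is L = (1/2) (y')^2.
Compute ∂L/∂y = 0, ∂L/∂y' = y'.
The Euler-Lagrange equation d/dx(∂L/∂y') − ∂L/∂y = 0 reduces to
    y'' = 0.
Its general solution is
    y(x) = A x + B,
with A, B fixed by the endpoint conditions.
Applying the endpoint conditions y(1) = -6 and y(4) = -6: solve A·1 + B = -6 and A·4 + B = -6. Subtracting gives A(4 − 1) = -6 − -6, so A = 0, and B = -6 − A·1 = -6. Therefore
    y(x) = -6.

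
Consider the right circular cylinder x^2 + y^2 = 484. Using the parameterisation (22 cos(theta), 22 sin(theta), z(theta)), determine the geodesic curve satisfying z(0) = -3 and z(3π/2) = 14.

Parameterise the cylinder of radius R = 22 as
    r(θ) = (22 cos θ, 22 sin θ, z(θ)).
The arc-length element is
    ds = sqrt(484 + (dz/dθ)^2) dθ,
so the Lagrangian is L = sqrt(484 + z'^2).
L depends on z' only, not on z or θ, so ∂L/∂z = 0 and
    ∂L/∂z' = z' / sqrt(484 + z'^2).
The Euler-Lagrange equation gives
    d/dθ( z' / sqrt(484 + z'^2) ) = 0,
so z' is constant. Integrating once:
    z(θ) = a θ + b,
a helix on the cylinder (a straight line when the cylinder is unrolled). The constants a, b are determined by the endpoint conditions.
With endpoint conditions z(0) = -3 and z(3π/2) = 14: from z(0) = b we get b = -3, and a·3π/2 + -3 = 14 gives a = 34/(3π), so
    z(θ) = (34/(3π)) θ − 3.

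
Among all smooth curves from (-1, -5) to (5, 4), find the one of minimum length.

Arc-length functional: J[y] = ∫ sqrt(1 + (y')^2) dx.
Lagrangian L = sqrt(1 + (y')^2) has no explicit y dependence, so ∂L/∂y = 0 and the Euler-Lagrange equation gives
    d/dx( y' / sqrt(1 + (y')^2) ) = 0  ⇒  y' / sqrt(1 + (y')^2) = const.
Hence y' is constant, so y(x) is affine.
Fitting the endpoints (-1, -5) and (5, 4):
    slope m = (4 − (-5)) / (5 − (-1)) = 3/2,
    intercept c = (-5) − m·(-1) = -7/2.
Extremal: y(x) = (3/2) x - 7/2.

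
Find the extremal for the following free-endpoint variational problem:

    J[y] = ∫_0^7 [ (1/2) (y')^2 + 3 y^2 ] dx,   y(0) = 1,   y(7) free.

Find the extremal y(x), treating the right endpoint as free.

The Lagrangian L = (1/2) (y')^2 + 3 y^2 gives
    ∂L/∂y = 6 y,   ∂L/∂y' = y'.
Euler-Lagrange: y'' − 6 y = 0.
With k = sqrt(6), the general solution is
    y(x) = A cosh(sqrt(6) x) + B sinh(sqrt(6) x).
Fixed left endpoint y(0) = 1 ⇒ A = 1.
The right endpoint x = 7 is free, so the natural (transversality) condition is ∂L/∂y' |_{x=7} = 0, i.e. y'(7) = 0.
Compute y'(x) = A k sinh(k x) + B k cosh(k x), so
    y'(7) = A k sinh(k·7) + B k cosh(k·7) = 0
    ⇒ B = −A tanh(k·7) = − tanh(sqrt(6)·7).
Therefore the extremal is
    y(x) = cosh(sqrt(6) x) − tanh(sqrt(6)·7) sinh(sqrt(6) x).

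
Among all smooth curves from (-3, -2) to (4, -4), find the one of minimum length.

Arc-length functional: J[y] = ∫ sqrt(1 + (y')^2) dx.
Lagrangian L = sqrt(1 + (y')^2) has no explicit y dependence, so ∂L/∂y = 0 and the Euler-Lagrange equation gives
    d/dx( y' / sqrt(1 + (y')^2) ) = 0  ⇒  y' / sqrt(1 + (y')^2) = const.
Hence y' is constant, so y(x) is affine.
Fitting the endpoints (-3, -2) and (4, -4):
    slope m = ((-4) − (-2)) / (4 − (-3)) = -2/7,
    intercept c = (-2) − m·(-3) = -20/7.
Extremal: y(x) = (-2/7) x - 20/7.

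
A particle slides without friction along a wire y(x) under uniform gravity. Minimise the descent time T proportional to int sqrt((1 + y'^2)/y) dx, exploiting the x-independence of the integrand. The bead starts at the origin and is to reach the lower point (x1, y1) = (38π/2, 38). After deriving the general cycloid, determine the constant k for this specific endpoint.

The Lagrangian L = sqrt((1 + y'^2) / y) has no explicit x dependence, so the Beltrami identity applies:
    L − y' ∂L/∂y' = C.
Compute ∂L/∂y' = y' / sqrt(y (1 + y'^2)).
Substitute:
    sqrt((1 + y'^2)/y) − y'·y' / sqrt(y (1 + y'^2))
    = (1 + y'^2) / sqrt(y (1 + y'^2)) − y'^2 / sqrt(y (1 + y'^2))
    = 1 / sqrt(y (1 + y'^2)) = C.
Squaring and rearranging gives the first integral
    y (1 + y'^2) = 1/C^2 =: k   (constant).
Solving this first-order ODE by the substitution
    y = (k/2)(1 − cos θ)
yields the cycloid parameterisation
    x(θ) = (k/2)(θ − sin θ),   y(θ) = (k/2)(1 − cos θ).
The constant k is fixed by the endpoint condition.
Now fit the given lower endpoint (x1, y1) = (38π/2, 38). At the bottom of the first arch (θ = π), the parametric equations give
    y(π) = (k/2)(1 − cos π) = k,
    x(π) = (k/2)(π − sin π) = kπ/2.
Matching y(π) = 38 gives k = 38, consistent with x(π) = 38π/2. Therefore the specific cycloid is
    x(θ) = (38/2)(θ − sin θ),   y(θ) = (38/2)(1 − cos θ).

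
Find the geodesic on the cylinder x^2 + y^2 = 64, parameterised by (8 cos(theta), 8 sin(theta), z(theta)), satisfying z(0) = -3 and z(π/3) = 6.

Parameterise the cylinder of radius R = 8 as
    r(θ) = (8 cos θ, 8 sin θ, z(θ)).
The arc-length element is
    ds = sqrt(64 + (dz/dθ)^2) dθ,
so the Lagrangian is L = sqrt(64 + z'^2).
L depends on z' only, not on z or θ, so ∂L/∂z = 0 and
    ∂L/∂z' = z' / sqrt(64 + z'^2).
The Euler-Lagrange equation gives
    d/dθ( z' / sqrt(64 + z'^2) ) = 0,
so z' is constant. Integrating once:
    z(θ) = a θ + b,
a helix on the cylinder (a straight line when the cylinder is unrolled). The constants a, b are determined by the endpoint conditions.
With endpoint conditions z(0) = -3 and z(π/3) = 6: from z(0) = b we get b = -3, and a·π/3 + -3 = 6 gives a = 27/π, so
    z(θ) = (27/π) θ − 3.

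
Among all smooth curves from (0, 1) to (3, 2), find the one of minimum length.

Arc-length functional: J[y] = ∫ sqrt(1 + (y')^2) dx.
Lagrangian L = sqrt(1 + (y')^2) has no explicit y dependence, so ∂L/∂y = 0 and the Euler-Lagrange equation gives
    d/dx( y' / sqrt(1 + (y')^2) ) = 0  ⇒  y' / sqrt(1 + (y')^2) = const.
Hence y' is constant, so y(x) is affine.
Fitting the endpoints (0, 1) and (3, 2):
    slope m = (2 − 1) / (3 − 0) = 1/3,
    intercept c = 1 − m·0 = 1.
Extremal: y(x) = (1/3) x + 1.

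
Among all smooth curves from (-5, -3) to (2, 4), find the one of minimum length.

Arc-length functional: J[y] = ∫ sqrt(1 + (y')^2) dx.
Lagrangian L = sqrt(1 + (y')^2) has no explicit y dependence, so ∂L/∂y = 0 and the Euler-Lagrange equation gives
    d/dx( y' / sqrt(1 + (y')^2) ) = 0  ⇒  y' / sqrt(1 + (y')^2) = const.
Hence y' is constant, so y(x) is affine.
Fitting the endpoints (-5, -3) and (2, 4):
    slope m = (4 − (-3)) / (2 − (-5)) = 1,
    intercept c = (-3) − m·(-5) = 2.
Extremal: y(x) = x + 2.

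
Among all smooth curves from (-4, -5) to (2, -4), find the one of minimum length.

Arc-length functional: J[y] = ∫ sqrt(1 + (y')^2) dx.
Lagrangian L = sqrt(1 + (y')^2) has no explicit y dependence, so ∂L/∂y = 0 and the Euler-Lagrange equation gives
    d/dx( y' / sqrt(1 + (y')^2) ) = 0  ⇒  y' / sqrt(1 + (y')^2) = const.
Hence y' is constant, so y(x) is affine.
Fitting the endpoints (-4, -5) and (2, -4):
    slope m = ((-4) − (-5)) / (2 − (-4)) = 1/6,
    intercept c = (-5) − m·(-4) = -13/3.
Extremal: y(x) = (1/6) x - 13/3.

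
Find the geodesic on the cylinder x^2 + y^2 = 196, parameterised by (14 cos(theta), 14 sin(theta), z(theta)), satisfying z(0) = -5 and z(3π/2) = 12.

Parameterise the cylinder of radius R = 14 as
    r(θ) = (14 cos θ, 14 sin θ, z(θ)).
The arc-length element is
    ds = sqrt(196 + (dz/dθ)^2) dθ,
so the Lagrangian is L = sqrt(196 + z'^2).
L depends on z' only, not on z or θ, so ∂L/∂z = 0 and
    ∂L/∂z' = z' / sqrt(196 + z'^2).
The Euler-Lagrange equation gives
    d/dθ( z' / sqrt(196 + z'^2) ) = 0,
so z' is constant. Integrating once:
    z(θ) = a θ + b,
a helix on the cylinder (a straight line when the cylinder is unrolled). The constants a, b are determined by the endpoint conditions.
With endpoint conditions z(0) = -5 and z(3π/2) = 12: from z(0) = b we get b = -5, and a·3π/2 + -5 = 12 gives a = 34/(3π), so
    z(θ) = (34/(3π)) θ − 5.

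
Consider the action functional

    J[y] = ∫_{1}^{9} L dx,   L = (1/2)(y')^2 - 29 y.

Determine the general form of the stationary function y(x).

The Lagrangian is L = (1/2)(y')^2 - 29 y.
∂L/∂y = -29.
∂L/∂y' = y'.
The Euler-Lagrange equation d/dx(∂L/∂y') − ∂L/∂y = 0 becomes:
    y'' + 29 = 0
General solution: y(x) = -(29/2) x^2 + A x + B, where A and B are arbitrary constants fixed by the endpoint conditions.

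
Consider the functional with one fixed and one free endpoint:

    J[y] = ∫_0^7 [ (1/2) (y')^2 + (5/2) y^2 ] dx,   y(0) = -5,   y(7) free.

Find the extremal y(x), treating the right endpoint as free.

The Lagrangian L = (1/2) (y')^2 + (5/2) y^2 gives
    ∂L/∂y = 5 y,   ∂L/∂y' = y'.
Euler-Lagrange: y'' − 5 y = 0.
With k = sqrt(5), the general solution is
    y(x) = A cosh(sqrt(5) x) + B sinh(sqrt(5) x).
Fixed left endpoint y(0) = -5 ⇒ A = -5.
The right endpoint x = 7 is free, so the natural (transversality) condition is ∂L/∂y' |_{x=7} = 0, i.e. y'(7) = 0.
Compute y'(x) = A k sinh(k x) + B k cosh(k x), so
    y'(7) = A k sinh(k·7) + B k cosh(k·7) = 0
    ⇒ B = −A tanh(k·7) = 5 tanh(sqrt(5)·7).
Therefore the extremal is
    y(x) = −5 cosh(sqrt(5) x) + 5 tanh(sqrt(5)·7) sinh(sqrt(5) x).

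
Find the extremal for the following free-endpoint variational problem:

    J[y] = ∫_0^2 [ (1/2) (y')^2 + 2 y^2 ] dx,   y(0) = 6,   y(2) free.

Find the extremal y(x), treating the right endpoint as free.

The Lagrangian L = (1/2) (y')^2 + 2 y^2 gives
    ∂L/∂y = 4 y,   ∂L/∂y' = y'.
Euler-Lagrange: y'' − 4 y = 0.
With k = 2, the general solution is
    y(x) = A cosh(2 x) + B sinh(2 x).
Fixed left endpoint y(0) = 6 ⇒ A = 6.
The right endpoint x = 2 is free, so the natural (transversality) condition is ∂L/∂y' |_{x=2} = 0, i.e. y'(2) = 0.
Compute y'(x) = A k sinh(k x) + B k cosh(k x), so
    y'(2) = A k sinh(k·2) + B k cosh(k·2) = 0
    ⇒ B = −A tanh(k·2) = − 6 tanh(2·2).
Therefore the extremal is
    y(x) = 6 cosh(2 x) − 6 tanh(2·2) sinh(2 x).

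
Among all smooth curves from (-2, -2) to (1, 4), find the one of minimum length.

Arc-length functional: J[y] = ∫ sqrt(1 + (y')^2) dx.
Lagrangian L = sqrt(1 + (y')^2) has no explicit y dependence, so ∂L/∂y = 0 and the Euler-Lagrange equation gives
    d/dx( y' / sqrt(1 + (y')^2) ) = 0  ⇒  y' / sqrt(1 + (y')^2) = const.
Hence y' is constant, so y(x) is affine.
Fitting the endpoints (-2, -2) and (1, 4):
    slope m = (4 − (-2)) / (1 − (-2)) = 2,
    intercept c = (-2) − m·(-2) = 2.
Extremal: y(x) = 2 x + 2.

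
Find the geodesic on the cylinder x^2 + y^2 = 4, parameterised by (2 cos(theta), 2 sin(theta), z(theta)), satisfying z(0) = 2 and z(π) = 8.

Parameterise the cylinder of radius R = 2 as
    r(θ) = (2 cos θ, 2 sin θ, z(θ)).
The arc-length element is
    ds = sqrt(4 + (dz/dθ)^2) dθ,
so the Lagrangian is L = sqrt(4 + z'^2).
L depends on z' only, not on z or θ, so ∂L/∂z = 0 and
    ∂L/∂z' = z' / sqrt(4 + z'^2).
The Euler-Lagrange equation gives
    d/dθ( z' / sqrt(4 + z'^2) ) = 0,
so z' is constant. Integrating once:
    z(θ) = a θ + b,
a helix on the cylinder (a straight line when the cylinder is unrolled). The constants a, b are determined by the endpoint conditions.
With endpoint conditions z(0) = 2 and z(π) = 8: from z(0) = b we get b = 2, and a·π + 2 = 8 gives a = 6/π, so
    z(θ) = (6/π) θ + 2.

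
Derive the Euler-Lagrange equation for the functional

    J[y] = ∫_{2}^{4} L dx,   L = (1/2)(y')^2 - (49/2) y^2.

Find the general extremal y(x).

The Lagrangian is L = (1/2)(y')^2 - (49/2) y^2.
∂L/∂y = -49y.
∂L/∂y' = y'.
The Euler-Lagrange equation d/dx(∂L/∂y') − ∂L/∂y = 0 becomes:
    y'' + 49 y = 0
General solution: y(x) = A sin(7x) + B cos(7x), where A and B are arbitrary constants fixed by the endpoint conditions.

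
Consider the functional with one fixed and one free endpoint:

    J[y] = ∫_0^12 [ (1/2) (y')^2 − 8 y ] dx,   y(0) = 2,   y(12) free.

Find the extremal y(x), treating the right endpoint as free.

The Lagrangian L = (1/2) (y')^2 − 8 y gives
    ∂L/∂y = −8,   ∂L/∂y' = y'.
Euler-Lagrange: d/dx(y') − (−8) = 0, i.e. y'' + 8 = 0, so
    y(x) = −(8/2) x^2 + C1 x + C2.
Fixed left endpoint y(0) = 2 ⇒ C2 = 2.
The right endpoint x = 12 is free, so the natural (transversality) condition is ∂L/∂y' |_{x=12} = 0, i.e. y'(12) = 0.
Compute y'(x) = −8 x + C1, so y'(12) = −96 + C1 = 0 ⇒ C1 = 96.
Therefore the extremal is
    y(x) = −4 x^2 + 96 x + 2.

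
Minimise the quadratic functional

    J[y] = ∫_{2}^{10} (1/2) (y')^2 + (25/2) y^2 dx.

The Lagrangian is L = (1/2) (y')^2 + (25/2) y^2.
Compute ∂L/∂y = 25y, ∂L/∂y' = y'.
The Euler-Lagrange equation d/dx(∂L/∂y') − ∂L/∂y = 0 reduces to
    y'' − 25 y = 0.
Its general solution is
    y(x) = A e^(5x) + B e^(−5x),
with A, B fixed by the endpoint conditions.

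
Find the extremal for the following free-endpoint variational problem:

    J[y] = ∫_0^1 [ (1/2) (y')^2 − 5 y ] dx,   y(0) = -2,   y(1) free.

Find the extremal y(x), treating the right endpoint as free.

The Lagrangian L = (1/2) (y')^2 − 5 y gives
    ∂L/∂y = −5,   ∂L/∂y' = y'.
Euler-Lagrange: d/dx(y') − (−5) = 0, i.e. y'' + 5 = 0, so
    y(x) = −(5/2) x^2 + C1 x + C2.
Fixed left endpoint y(0) = -2 ⇒ C2 = -2.
The right endpoint x = 1 is free, so the natural (transversality) condition is ∂L/∂y' |_{x=1} = 0, i.e. y'(1) = 0.
Compute y'(x) = −5 x + C1, so y'(1) = −5 + C1 = 0 ⇒ C1 = 5.
Therefore the extremal is
    y(x) = −(5/2) x^2 + 5 x − 2.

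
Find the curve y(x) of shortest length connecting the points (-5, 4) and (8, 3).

Arc-length functional: J[y] = ∫ sqrt(1 + (y')^2) dx.
Lagrangian L = sqrt(1 + (y')^2) has no explicit y dependence, so ∂L/∂y = 0 and the Euler-Lagrange equation gives
    d/dx( y' / sqrt(1 + (y')^2) ) = 0  ⇒  y' / sqrt(1 + (y')^2) = const.
Hence y' is constant, so y(x) is affine.
Fitting the endpoints (-5, 4) and (8, 3):
    slope m = (3 − 4) / (8 − (-5)) = -1/13,
    intercept c = 4 − m·(-5) = 47/13.
Extremal: y(x) = (-1/13) x + 47/13.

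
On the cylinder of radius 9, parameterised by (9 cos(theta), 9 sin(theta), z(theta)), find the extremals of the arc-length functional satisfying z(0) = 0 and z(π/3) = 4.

Parameterise the cylinder of radius R = 9 as
    r(θ) = (9 cos θ, 9 sin θ, z(θ)).
The arc-length element is
    ds = sqrt(81 + (dz/dθ)^2) dθ,
so the Lagrangian is L = sqrt(81 + z'^2).
L depends on z' only, not on z or θ, so ∂L/∂z = 0 and
    ∂L/∂z' = z' / sqrt(81 + z'^2).
The Euler-Lagrange equation gives
    d/dθ( z' / sqrt(81 + z'^2) ) = 0,
so z' is constant. Integrating once:
    z(θ) = a θ + b,
a helix on the cylinder (a straight line when the cylinder is unrolled). The constants a, b are determined by the endpoint conditions.
With endpoint conditions z(0) = 0 and z(π/3) = 4: from z(0) = b we get b = 0, and a·π/3 + 0 = 4 gives a = 12/π, so
    z(θ) = (12/π) θ.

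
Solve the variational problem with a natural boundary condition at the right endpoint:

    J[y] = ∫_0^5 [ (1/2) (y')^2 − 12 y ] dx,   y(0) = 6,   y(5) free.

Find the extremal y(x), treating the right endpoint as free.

The Lagrangian L = (1/2) (y')^2 − 12 y gives
    ∂L/∂y = −12,   ∂L/∂y' = y'.
Euler-Lagrange: d/dx(y') − (−12) = 0, i.e. y'' + 12 = 0, so
    y(x) = −(12/2) x^2 + C1 x + C2.
Fixed left endpoint y(0) = 6 ⇒ C2 = 6.
The right endpoint x = 5 is free, so the natural (transversality) condition is ∂L/∂y' |_{x=5} = 0, i.e. y'(5) = 0.
Compute y'(x) = −12 x + C1, so y'(5) = −60 + C1 = 0 ⇒ C1 = 60.
Therefore the extremal is
    y(x) = −6 x^2 + 60 x + 6.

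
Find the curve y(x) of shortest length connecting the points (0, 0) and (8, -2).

Arc-length functional: J[y] = ∫ sqrt(1 + (y')^2) dx.
Lagrangian L = sqrt(1 + (y')^2) has no explicit y dependence, so ∂L/∂y = 0 and the Euler-Lagrange equation gives
    d/dx( y' / sqrt(1 + (y')^2) ) = 0  ⇒  y' / sqrt(1 + (y')^2) = const.
Hence y' is constant, so y(x) is affine.
Fitting the endpoints (0, 0) and (8, -2):
    slope m = ((-2) − 0) / (8 − 0) = -1/4,
    intercept c = 0 − m·0 = 0.
Extremal: y(x) = (-1/4) x.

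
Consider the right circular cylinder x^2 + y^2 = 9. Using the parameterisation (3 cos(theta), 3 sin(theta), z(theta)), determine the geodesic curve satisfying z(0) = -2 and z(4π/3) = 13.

Parameterise the cylinder of radius R = 3 as
    r(θ) = (3 cos θ, 3 sin θ, z(θ)).
The arc-length element is
    ds = sqrt(9 + (dz/dθ)^2) dθ,
so the Lagrangian is L = sqrt(9 + z'^2).
L depends on z' only, not on z or θ, so ∂L/∂z = 0 and
    ∂L/∂z' = z' / sqrt(9 + z'^2).
The Euler-Lagrange equation gives
    d/dθ( z' / sqrt(9 + z'^2) ) = 0,
so z' is constant. Integrating once:
    z(θ) = a θ + b,
a helix on the cylinder (a straight line when the cylinder is unrolled). The constants a, b are determined by the endpoint conditions.
With endpoint conditions z(0) = -2 and z(4π/3) = 13: from z(0) = b we get b = -2, and a·4π/3 + -2 = 13 gives a = 45/(4π), so
    z(θ) = (45/(4π)) θ − 2.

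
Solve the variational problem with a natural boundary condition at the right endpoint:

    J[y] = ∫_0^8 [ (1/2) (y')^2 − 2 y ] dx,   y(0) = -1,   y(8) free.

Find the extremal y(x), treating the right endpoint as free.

The Lagrangian L = (1/2) (y')^2 − 2 y gives
    ∂L/∂y = −2,   ∂L/∂y' = y'.
Euler-Lagrange: d/dx(y') − (−2) = 0, i.e. y'' + 2 = 0, so
    y(x) = −(2/2) x^2 + C1 x + C2.
Fixed left endpoint y(0) = -1 ⇒ C2 = -1.
The right endpoint x = 8 is free, so the natural (transversality) condition is ∂L/∂y' |_{x=8} = 0, i.e. y'(8) = 0.
Compute y'(x) = −2 x + C1, so y'(8) = −16 + C1 = 0 ⇒ C1 = 16.
Therefore the extremal is
    y(x) = −x^2 + 16 x − 1.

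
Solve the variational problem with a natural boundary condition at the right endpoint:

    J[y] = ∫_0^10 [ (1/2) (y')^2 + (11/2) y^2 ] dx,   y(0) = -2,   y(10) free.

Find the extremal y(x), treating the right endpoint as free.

The Lagrangian L = (1/2) (y')^2 + (11/2) y^2 gives
    ∂L/∂y = 11 y,   ∂L/∂y' = y'.
Euler-Lagrange: y'' − 11 y = 0.
With k = sqrt(11), the general solution is
    y(x) = A cosh(sqrt(11) x) + B sinh(sqrt(11) x).
Fixed left endpoint y(0) = -2 ⇒ A = -2.
The right endpoint x = 10 is free, so the natural (transversality) condition is ∂L/∂y' |_{x=10} = 0, i.e. y'(10) = 0.
Compute y'(x) = A k sinh(k x) + B k cosh(k x), so
    y'(10) = A k sinh(k·10) + B k cosh(k·10) = 0
    ⇒ B = −A tanh(k·10) = 2 tanh(sqrt(11)·10).
Therefore the extremal is
    y(x) = −2 cosh(sqrt(11) x) + 2 tanh(sqrt(11)·10) sinh(sqrt(11) x).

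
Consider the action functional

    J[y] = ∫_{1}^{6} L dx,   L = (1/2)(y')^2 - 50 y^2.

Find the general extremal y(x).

The Lagrangian is L = (1/2)(y')^2 - 50 y^2.
∂L/∂y = -100y.
∂L/∂y' = y'.
The Euler-Lagrange equation d/dx(∂L/∂y') − ∂L/∂y = 0 becomes:
    y'' + 100 y = 0
General solution: y(x) = A sin(10x) + B cos(10x), where A and B are arbitrary constants fixed by the endpoint conditions.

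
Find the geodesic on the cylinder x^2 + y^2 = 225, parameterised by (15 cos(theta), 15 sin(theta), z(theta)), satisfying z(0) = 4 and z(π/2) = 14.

Parameterise the cylinder of radius R = 15 as
    r(θ) = (15 cos θ, 15 sin θ, z(θ)).
The arc-length element is
    ds = sqrt(225 + (dz/dθ)^2) dθ,
so the Lagrangian is L = sqrt(225 + z'^2).
L depends on z' only, not on z or θ, so ∂L/∂z = 0 and
    ∂L/∂z' = z' / sqrt(225 + z'^2).
The Euler-Lagrange equation gives
    d/dθ( z' / sqrt(225 + z'^2) ) = 0,
so z' is constant. Integrating once:
    z(θ) = a θ + b,
a helix on the cylinder (a straight line when the cylinder is unrolled). The constants a, b are determined by the endpoint conditions.
With endpoint conditions z(0) = 4 and z(π/2) = 14: from z(0) = b we get b = 4, and a·π/2 + 4 = 14 gives a = 20/π, so
    z(θ) = (20/π) θ + 4.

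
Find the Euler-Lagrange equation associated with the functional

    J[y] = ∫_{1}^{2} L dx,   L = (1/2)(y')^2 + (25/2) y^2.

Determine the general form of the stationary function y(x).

The Lagrangian is L = (1/2)(y')^2 + (25/2) y^2.
∂L/∂y = 25y.
∂L/∂y' = y'.
The Euler-Lagrange equation d/dx(∂L/∂y') − ∂L/∂y = 0 becomes:
    y'' - 25 y = 0
General solution: y(x) = A e^(5x) + B e^(-5x), where A and B are arbitrary constants fixed by the endpoint conditions.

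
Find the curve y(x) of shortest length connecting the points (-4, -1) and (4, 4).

Arc-length functional: J[y] = ∫ sqrt(1 + (y')^2) dx.
Lagrangian L = sqrt(1 + (y')^2) has no explicit y dependence, so ∂L/∂y = 0 and the Euler-Lagrange equation gives
    d/dx( y' / sqrt(1 + (y')^2) ) = 0  ⇒  y' / sqrt(1 + (y')^2) = const.
Hence y' is constant, so y(x) is affine.
Fitting the endpoints (-4, -1) and (4, 4):
    slope m = (4 − (-1)) / (4 − (-4)) = 5/8,
    intercept c = (-1) − m·(-4) = 3/2.
Extremal: y(x) = (5/8) x + 3/2.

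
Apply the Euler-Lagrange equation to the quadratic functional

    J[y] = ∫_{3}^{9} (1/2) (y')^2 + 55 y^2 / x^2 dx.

The Lagrangian is L = (1/2) (y')^2 + 55 y^2 / x^2.
Compute ∂L/∂y = 110y/x^2, ∂L/∂y' = y'.
The Euler-Lagrange equation d/dx(∂L/∂y') − ∂L/∂y = 0 reduces to
    y'' − 110/x^2 · y = 0  (x > 0).
Its general solution is
    y(x) = A x^11 + B x^(-10),
with A, B fixed by the endpoint conditions.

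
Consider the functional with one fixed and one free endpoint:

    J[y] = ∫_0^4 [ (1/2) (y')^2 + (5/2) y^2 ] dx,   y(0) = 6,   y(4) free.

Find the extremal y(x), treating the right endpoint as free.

The Lagrangian L = (1/2) (y')^2 + (5/2) y^2 gives
    ∂L/∂y = 5 y,   ∂L/∂y' = y'.
Euler-Lagrange: y'' − 5 y = 0.
With k = sqrt(5), the general solution is
    y(x) = A cosh(sqrt(5) x) + B sinh(sqrt(5) x).
Fixed left endpoint y(0) = 6 ⇒ A = 6.
The right endpoint x = 4 is free, so the natural (transversality) condition is ∂L/∂y' |_{x=4} = 0, i.e. y'(4) = 0.
Compute y'(x) = A k sinh(k x) + B k cosh(k x), so
    y'(4) = A k sinh(k·4) + B k cosh(k·4) = 0
    ⇒ B = −A tanh(k·4) = − 6 tanh(sqrt(5)·4).
Therefore the extremal is
    y(x) = 6 cosh(sqrt(5) x) − 6 tanh(sqrt(5)·4) sinh(sqrt(5) x).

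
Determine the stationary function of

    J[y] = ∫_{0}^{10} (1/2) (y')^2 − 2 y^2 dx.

The Lagrangian is L = (1/2) (y')^2 − 2 y^2.
Compute ∂L/∂y = -4y, ∂L/∂y' = y'.
The Euler-Lagrange equation d/dx(∂L/∂y') − ∂L/∂y = 0 reduces to
    y'' + 4 y = 0.
Its general solution is
    y(x) = A sin(2x) + B cos(2x),
with A, B fixed by the endpoint conditions.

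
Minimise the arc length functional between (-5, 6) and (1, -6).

Arc-length functional: J[y] = ∫ sqrt(1 + (y')^2) dx.
Lagrangian L = sqrt(1 + (y')^2) has no explicit y dependence, so ∂L/∂y = 0 and the Euler-Lagrange equation gives
    d/dx( y' / sqrt(1 + (y')^2) ) = 0  ⇒  y' / sqrt(1 + (y')^2) = const.
Hence y' is constant, so y(x) is affine.
Fitting the endpoints (-5, 6) and (1, -6):
    slope m = ((-6) − 6) / (1 − (-5)) = -2,
    intercept c = 6 − m·(-5) = -4.
Extremal: y(x) = -2 x - 4.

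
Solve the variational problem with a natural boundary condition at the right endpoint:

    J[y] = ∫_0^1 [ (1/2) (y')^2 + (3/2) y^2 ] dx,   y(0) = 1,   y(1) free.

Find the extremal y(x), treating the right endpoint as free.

The Lagrangian L = (1/2) (y')^2 + (3/2) y^2 gives
    ∂L/∂y = 3 y,   ∂L/∂y' = y'.
Euler-Lagrange: y'' − 3 y = 0.
With k = sqrt(3), the general solution is
    y(x) = A cosh(sqrt(3) x) + B sinh(sqrt(3) x).
Fixed left endpoint y(0) = 1 ⇒ A = 1.
The right endpoint x = 1 is free, so the natural (transversality) condition is ∂L/∂y' |_{x=1} = 0, i.e. y'(1) = 0.
Compute y'(x) = A k sinh(k x) + B k cosh(k x), so
    y'(1) = A k sinh(k·1) + B k cosh(k·1) = 0
    ⇒ B = −A tanh(k·1) = − tanh(sqrt(3)·1).
Therefore the extremal is
    y(x) = cosh(sqrt(3) x) − tanh(sqrt(3)·1) sinh(sqrt(3) x).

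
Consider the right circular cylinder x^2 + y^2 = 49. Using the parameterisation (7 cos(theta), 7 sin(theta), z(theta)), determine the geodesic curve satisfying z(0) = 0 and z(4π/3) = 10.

Parameterise the cylinder of radius R = 7 as
    r(θ) = (7 cos θ, 7 sin θ, z(θ)).
The arc-length element is
    ds = sqrt(49 + (dz/dθ)^2) dθ,
so the Lagrangian is L = sqrt(49 + z'^2).
L depends on z' only, not on z or θ, so ∂L/∂z = 0 and
    ∂L/∂z' = z' / sqrt(49 + z'^2).
The Euler-Lagrange equation gives
    d/dθ( z' / sqrt(49 + z'^2) ) = 0,
so z' is constant. Integrating once:
    z(θ) = a θ + b,
a helix on the cylinder (a straight line when the cylinder is unrolled). The constants a, b are determined by the endpoint conditions.
With endpoint conditions z(0) = 0 and z(4π/3) = 10: from z(0) = b we get b = 0, and a·4π/3 + 0 = 10 gives a = 15/(2π), so
    z(θ) = (15/(2π)) θ.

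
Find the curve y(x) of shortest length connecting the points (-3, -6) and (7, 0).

Arc-length functional: J[y] = ∫ sqrt(1 + (y')^2) dx.
Lagrangian L = sqrt(1 + (y')^2) has no explicit y dependence, so ∂L/∂y = 0 and the Euler-Lagrange equation gives
    d/dx( y' / sqrt(1 + (y')^2) ) = 0  ⇒  y' / sqrt(1 + (y')^2) = const.
Hence y' is constant, so y(x) is affine.
Fitting the endpoints (-3, -6) and (7, 0):
    slope m = (0 − (-6)) / (7 − (-3)) = 3/5,
    intercept c = (-6) − m·(-3) = -21/5.
Extremal: y(x) = (3/5) x - 21/5.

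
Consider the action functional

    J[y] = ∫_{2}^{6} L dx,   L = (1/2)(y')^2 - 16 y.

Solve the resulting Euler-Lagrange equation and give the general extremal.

The Lagrangian is L = (1/2)(y')^2 - 16 y.
∂L/∂y = -16.
∂L/∂y' = y'.
The Euler-Lagrange equation d/dx(∂L/∂y') − ∂L/∂y = 0 becomes:
    y'' + 16 = 0
General solution: y(x) = -8 x^2 + A x + B, where A and B are arbitrary constants fixed by the endpoint conditions.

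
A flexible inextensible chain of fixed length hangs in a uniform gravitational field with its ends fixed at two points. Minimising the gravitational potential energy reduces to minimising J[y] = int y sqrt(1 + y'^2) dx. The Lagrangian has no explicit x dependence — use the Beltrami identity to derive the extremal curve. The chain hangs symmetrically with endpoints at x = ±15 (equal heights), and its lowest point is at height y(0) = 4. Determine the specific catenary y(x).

The Lagrangian L(y, y') = y sqrt(1 + y'^2) has no explicit x dependence, so the Beltrami identity applies:
    L − y' ∂L/∂y' = C.
Compute ∂L/∂y' = y · y' / sqrt(1 + y'^2). Then
    L − y' ∂L/∂y'
    = y sqrt(1 + y'^2) − y · y'^2 / sqrt(1 + y'^2)
    = y (1 + y'^2 − y'^2) / sqrt(1 + y'^2)
    = y / sqrt(1 + y'^2) = C.
Squaring gives y^2 = C^2 (1 + y'^2), i.e.
    y'^2 = y^2 / C^2 − 1.
Separating variables,
    dy / sqrt(y^2 − C^2) = dx / C,
and integrating gives arccosh(y / C) = (x − a)/C, so
    y(x) = C cosh((x − a)/C),
the catenary. The constants C and a are fixed by the two endpoint conditions (and, for the hanging-chain problem, the length constraint selects C).
Now fit the given data. The endpoints x = ±15 are symmetric at equal height, so the catenary is even about its minimum: a = 0 and y(x) = C cosh(x/C). The lowest point is y(0) = C cosh(0) = C, and we are told y(0) = 4, so C = 4. Therefore
    y(x) = 4 cosh(x/4),
and at the endpoints
    y(±15) = 4 cosh(15/4).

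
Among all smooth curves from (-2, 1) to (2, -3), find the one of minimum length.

Arc-length functional: J[y] = ∫ sqrt(1 + (y')^2) dx.
Lagrangian L = sqrt(1 + (y')^2) has no explicit y dependence, so ∂L/∂y = 0 and the Euler-Lagrange equation gives
    d/dx( y' / sqrt(1 + (y')^2) ) = 0  ⇒  y' / sqrt(1 + (y')^2) = const.
Hence y' is constant, so y(x) is affine.
Fitting the endpoints (-2, 1) and (2, -3):
    slope m = ((-3) − 1) / (2 − (-2)) = -1,
    intercept c = 1 − m·(-2) = -1.
Extremal: y(x) = -x - 1.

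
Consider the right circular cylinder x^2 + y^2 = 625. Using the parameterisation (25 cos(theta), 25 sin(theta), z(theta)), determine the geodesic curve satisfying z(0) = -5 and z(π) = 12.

Parameterise the cylinder of radius R = 25 as
    r(θ) = (25 cos θ, 25 sin θ, z(θ)).
The arc-length element is
    ds = sqrt(625 + (dz/dθ)^2) dθ,
so the Lagrangian is L = sqrt(625 + z'^2).
L depends on z' only, not on z or θ, so ∂L/∂z = 0 and
    ∂L/∂z' = z' / sqrt(625 + z'^2).
The Euler-Lagrange equation gives
    d/dθ( z' / sqrt(625 + z'^2) ) = 0,
so z' is constant. Integrating once:
    z(θ) = a θ + b,
a helix on the cylinder (a straight line when the cylinder is unrolled). The constants a, b are determined by the endpoint conditions.
With endpoint conditions z(0) = -5 and z(π) = 12: from z(0) = b we get b = -5, and a·π + -5 = 12 gives a = 17/π, so
    z(θ) = (17/π) θ − 5.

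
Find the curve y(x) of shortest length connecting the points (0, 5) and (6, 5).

Arc-length functional: J[y] = ∫ sqrt(1 + (y')^2) dx.
Lagrangian L = sqrt(1 + (y')^2) has no explicit y dependence, so ∂L/∂y = 0 and the Euler-Lagrange equation gives
    d/dx( y' / sqrt(1 + (y')^2) ) = 0  ⇒  y' / sqrt(1 + (y')^2) = const.
Hence y' is constant, so y(x) is affine.
Fitting the endpoints (0, 5) and (6, 5):
    slope m = (5 − 5) / (6 − 0) = 0,
    intercept c = 5 − m·0 = 5.
Extremal: y(x) = 5.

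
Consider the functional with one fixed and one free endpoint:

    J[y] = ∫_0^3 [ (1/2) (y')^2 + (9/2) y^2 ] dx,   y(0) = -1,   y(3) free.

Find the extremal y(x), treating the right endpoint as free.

The Lagrangian L = (1/2) (y')^2 + (9/2) y^2 gives
    ∂L/∂y = 9 y,   ∂L/∂y' = y'.
Euler-Lagrange: y'' − 9 y = 0.
With k = 3, the general solution is
    y(x) = A cosh(3 x) + B sinh(3 x).
Fixed left endpoint y(0) = -1 ⇒ A = -1.
The right endpoint x = 3 is free, so the natural (transversality) condition is ∂L/∂y' |_{x=3} = 0, i.e. y'(3) = 0.
Compute y'(x) = A k sinh(k x) + B k cosh(k x), so
    y'(3) = A k sinh(k·3) + B k cosh(k·3) = 0
    ⇒ B = −A tanh(k·3) = tanh(3·3).
Therefore the extremal is
    y(x) = −cosh(3 x) + tanh(3·3) sinh(3 x).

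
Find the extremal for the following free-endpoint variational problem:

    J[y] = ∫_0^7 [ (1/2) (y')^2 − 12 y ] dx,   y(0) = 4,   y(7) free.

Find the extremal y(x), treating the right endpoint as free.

The Lagrangian L = (1/2) (y')^2 − 12 y gives
    ∂L/∂y = −12,   ∂L/∂y' = y'.
Euler-Lagrange: d/dx(y') − (−12) = 0, i.e. y'' + 12 = 0, so
    y(x) = −(12/2) x^2 + C1 x + C2.
Fixed left endpoint y(0) = 4 ⇒ C2 = 4.
The right endpoint x = 7 is free, so the natural (transversality) condition is ∂L/∂y' |_{x=7} = 0, i.e. y'(7) = 0.
Compute y'(x) = −12 x + C1, so y'(7) = −84 + C1 = 0 ⇒ C1 = 84.
Therefore the extremal is
    y(x) = −6 x^2 + 84 x + 4.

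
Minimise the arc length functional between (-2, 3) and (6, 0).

Arc-length functional: J[y] = ∫ sqrt(1 + (y')^2) dx.
Lagrangian L = sqrt(1 + (y')^2) has no explicit y dependence, so ∂L/∂y = 0 and the Euler-Lagrange equation gives
    d/dx( y' / sqrt(1 + (y')^2) ) = 0  ⇒  y' / sqrt(1 + (y')^2) = const.
Hence y' is constant, so y(x) is affine.
Fitting the endpoints (-2, 3) and (6, 0):
    slope m = (0 − 3) / (6 − (-2)) = -3/8,
    intercept c = 3 − m·(-2) = 9/4.
Extremal: y(x) = (-3/8) x + 9/4.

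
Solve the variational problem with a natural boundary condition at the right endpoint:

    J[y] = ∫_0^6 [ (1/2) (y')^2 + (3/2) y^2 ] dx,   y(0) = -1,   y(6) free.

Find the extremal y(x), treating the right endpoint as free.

The Lagrangian L = (1/2) (y')^2 + (3/2) y^2 gives
    ∂L/∂y = 3 y,   ∂L/∂y' = y'.
Euler-Lagrange: y'' − 3 y = 0.
With k = sqrt(3), the general solution is
    y(x) = A cosh(sqrt(3) x) + B sinh(sqrt(3) x).
Fixed left endpoint y(0) = -1 ⇒ A = -1.
The right endpoint x = 6 is free, so the natural (transversality) condition is ∂L/∂y' |_{x=6} = 0, i.e. y'(6) = 0.
Compute y'(x) = A k sinh(k x) + B k cosh(k x), so
    y'(6) = A k sinh(k·6) + B k cosh(k·6) = 0
    ⇒ B = −A tanh(k·6) = tanh(sqrt(3)·6).
Therefore the extremal is
    y(x) = −cosh(sqrt(3) x) + tanh(sqrt(3)·6) sinh(sqrt(3) x).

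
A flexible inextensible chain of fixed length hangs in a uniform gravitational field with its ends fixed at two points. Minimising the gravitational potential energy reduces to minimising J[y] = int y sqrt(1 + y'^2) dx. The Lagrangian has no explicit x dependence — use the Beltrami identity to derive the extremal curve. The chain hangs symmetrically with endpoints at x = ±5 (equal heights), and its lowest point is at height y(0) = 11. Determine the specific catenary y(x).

The Lagrangian L(y, y') = y sqrt(1 + y'^2) has no explicit x dependence, so the Beltrami identity applies:
    L − y' ∂L/∂y' = C.
Compute ∂L/∂y' = y · y' / sqrt(1 + y'^2). Then
    L − y' ∂L/∂y'
    = y sqrt(1 + y'^2) − y · y'^2 / sqrt(1 + y'^2)
    = y (1 + y'^2 − y'^2) / sqrt(1 + y'^2)
    = y / sqrt(1 + y'^2) = C.
Squaring gives y^2 = C^2 (1 + y'^2), i.e.
    y'^2 = y^2 / C^2 − 1.
Separating variables,
    dy / sqrt(y^2 − C^2) = dx / C,
and integrating gives arccosh(y / C) = (x − a)/C, so
    y(x) = C cosh((x − a)/C),
the catenary. The constants C and a are fixed by the two endpoint conditions (and, for the hanging-chain problem, the length constraint selects C).
Now fit the given data. The endpoints x = ±5 are symmetric at equal height, so the catenary is even about its minimum: a = 0 and y(x) = C cosh(x/C). The lowest point is y(0) = C cosh(0) = C, and we are told y(0) = 11, so C = 11. Therefore
    y(x) = 11 cosh(x/11),
and at the endpoints
    y(±5) = 11 cosh(5/11).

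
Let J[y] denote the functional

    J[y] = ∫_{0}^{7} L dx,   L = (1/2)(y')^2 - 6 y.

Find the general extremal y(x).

The Lagrangian is L = (1/2)(y')^2 - 6 y.
∂L/∂y = -6.
∂L/∂y' = y'.
The Euler-Lagrange equation d/dx(∂L/∂y') − ∂L/∂y = 0 becomes:
    y'' + 6 = 0
General solution: y(x) = -3 x^2 + A x + B, where A and B are arbitrary constants fixed by the endpoint conditions.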